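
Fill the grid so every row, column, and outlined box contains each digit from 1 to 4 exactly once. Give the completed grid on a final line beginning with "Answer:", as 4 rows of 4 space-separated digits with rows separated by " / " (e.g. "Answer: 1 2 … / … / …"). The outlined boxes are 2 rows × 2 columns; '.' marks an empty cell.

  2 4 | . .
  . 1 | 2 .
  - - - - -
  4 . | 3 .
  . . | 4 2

Step 1. [r2c1∈{3}] only 3 remains possible at r2c1, so r2c1=3.
Step 2. [r1c4∈{1,3}] row 1 places 3 nowhere but r1c4 ⇒ r1c4=3.
Step 3. [r3c4∈{1}] r3c4's peers cover all but 1. So r3c4=1.
Step 4. [r4c1∈{1}] r4c1's peers cover all but 1. So r4c1=1.
Step 5. [r4c2∈{3}] r4c2 has the single candidate 3. So r4c2=3.
Step 6. [r2c4∈{4}] nothing but 4 survives at r2c4. So r2c4=4.
Step 7. [r1c3∈{1}] r1c3's peers cover all but 1. So r1c3=1.
Step 8. [r3c2∈{2}] r3c2 has the single candidate 2. So r3c2=2.

Answer: 2 4 1 3 / 3 1 2 4 / 4 2 3 1 / 1 3 4 2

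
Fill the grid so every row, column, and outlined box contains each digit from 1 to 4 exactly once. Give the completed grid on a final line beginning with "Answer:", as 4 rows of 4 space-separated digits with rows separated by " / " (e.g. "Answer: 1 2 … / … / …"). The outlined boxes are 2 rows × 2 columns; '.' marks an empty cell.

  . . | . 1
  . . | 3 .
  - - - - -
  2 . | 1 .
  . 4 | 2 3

Step 1. [r2c2∈{1,2}] r2c2 is the only open cell in col 2 admitting 1 ⇒ r2c2=1.
Step 2. [r1c1∈{3,4}] across col 1, 3 lands solely at r1c1 ⇒ r1c1=3.
Step 3. [r2c1∈{4}] r2c1 is down to just 4 ⇒ r2c1=4.
Step 4. [r1c3∈{4}] r1c3 has the single candidate 4, so r1c3=4.
Step 5. [r4c1∈{1}] r4c1's peers cover all but 1, so r4c1=1.
Step 6. [r2c4∈{2}] r2c4 is down to just 2 ⇒ r2c4=2.
Step 7. [r1c2∈{2}] r1c2 is down to just 2, so r1c2=2.
Step 8. [r3c2∈{3}] nothing but 3 survives at r3c2, so r3c2=3.
Step 9. [r3c4∈{4}] only 4 remains possible at r3c4 ⇒ r3c4=4.

Answer: 3 2 4 1 / 4 1 3 2 / 2 3 1 4 / 1 4 2 3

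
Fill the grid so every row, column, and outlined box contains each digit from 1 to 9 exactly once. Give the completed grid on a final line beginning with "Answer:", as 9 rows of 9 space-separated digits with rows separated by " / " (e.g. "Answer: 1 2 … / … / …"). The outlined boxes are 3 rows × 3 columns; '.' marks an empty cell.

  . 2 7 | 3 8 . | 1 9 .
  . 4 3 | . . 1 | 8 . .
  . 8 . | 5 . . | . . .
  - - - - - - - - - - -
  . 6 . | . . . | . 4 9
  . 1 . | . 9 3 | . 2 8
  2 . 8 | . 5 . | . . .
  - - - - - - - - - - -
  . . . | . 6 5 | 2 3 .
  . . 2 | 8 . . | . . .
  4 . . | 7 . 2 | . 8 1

Step 1. [r6c2∈{3,7,9}] across row 6, 9 lands solely at r6c2. So r6c2=9.
Step 2. [r4c3∈{5}] r4c3's peers cover all but 5. So r4c3=5.
Step 3. [r7c2∈{7}] nothing but 7 survives at r7c2, so r7c2=7.
Step 4. [r7c9∈{4}] r7c9 has the single candidate 4. So r7c9=4.
Step 5. [r3c7∈{3,4,6,7}] across col 7, 4 lands solely at r3c7. So r3c7=4.
Step 6. [r3c9∈{2,3,6,7}] in row 3, 3 fits only at r3c9, so r3c9=3.
Step 7. [r2c9∈{2,5,6,7}] col 9 places 2 nowhere but r2c9, so r2c9=2.
Step 8. [r5c7∈{5,6,7}] across row 5, 5 lands solely at r5c7. So r5c7=5.
Step 9. [r2c5∈{7}] nothing but 7 survives at r2c5 ⇒ r2c5=7.
Step 10. [r5c4∈{4,6}] 6 has one home in row 5: r5c4, so r5c4=6.
Step 11. [r8c5∈{1,3,4}] 4 has one home in col 5: r8c5. So r8c5=4.
Step 12. [r8c1∈{1,3,5,6,9}] in row 8, 1 fits only at r8c1 ⇒ r8c1=1.
Step 13. [r7c3∈{9}] r7c3's peers cover all but 9. So r7c3=9.
Step 14. [r4c5∈{1,2}] r4c5 is the only open cell in col 5 admitting 1, so r4c5=1.
Step 15. [r3c8∈{6,7}] across row 3, 7 lands solely at r3c8 ⇒ r3c8=7.
Step 16. [r6c7∈{3,6,7}] row 6 places 3 nowhere but r6c7. So r6c7=3.
Step 17. [r4c7∈{7}] r4c7 has the single candidate 7 ⇒ r4c7=7.
Step 18. [r6c9∈{6}] nothing but 6 survives at r6c9 ⇒ r6c9=6.
Step 19. [r1c9∈{5}] only 5 remains possible at r1c9, so r1c9=5.
Step 20. [r1c1∈{6}] nothing but 6 survives at r1c1 ⇒ r1c1=6.
Step 21. [r8c2∈{3,5}] 3 has one home in row 8: r8c2, so r8c2=3.
Step 22. [r8c6∈{9}] nothing but 9 survives at r8c6 ⇒ r8c6=9.
Step 23. [r8c7∈{6}] r8c7's peers cover all but 6, so r8c7=6.
Step 24. [r3c1∈{9}] only 9 remains possible at r3c1, so r3c1=9.
Step 25. [r6c4∈{4}] r6c4 is down to just 4, so r6c4=4.
Step 26. [r7c1∈{8}] r7c1 is down to just 8. So r7c1=8.
Step 27. [r9c3∈{6}] r9c3 is down to just 6 ⇒ r9c3=6.
Step 28. [r5c1∈{7}] r5c1 is down to just 7, so r5c1=7.
Step 29. [r6c8∈{1}] only 1 remains possible at r6c8 ⇒ r6c8=1.
Step 30. [r9c5∈{3}] nothing but 3 survives at r9c5 ⇒ r9c5=3.
Step 31. [r8c9∈{7}] r8c9 is down to just 7 ⇒ r8c9=7.
Step 32. [r7c4∈{1}] nothing but 1 survives at r7c4, so r7c4=1.
Step 33. [r3c3∈{1}] r3c3 has the single candidate 1. So r3c3=1.
Step 34. [r3c5∈{2}] nothing but 2 survives at r3c5. So r3c5=2.
Step 35. [r9c2∈{5}] nothing but 5 survives at r9c2, so r9c2=5.
Step 36. [r4c1∈{3}] nothing but 3 survives at r4c1 ⇒ r4c1=3.
Step 37. [r5c3∈{4}] r5c3's peers cover all but 4 ⇒ r5c3=4.
Step 38. [r4c4∈{2}] nothing but 2 survives at r4c4 ⇒ r4c4=2.
Step 39. [r2c8∈{6}] r2c8's peers cover all but 6 ⇒ r2c8=6.
Step 40. [r6c6∈{7}] nothing but 7 survives at r6c6, so r6c6=7.
Step 41. [r2c4∈{9}] r2c4 has the single candidate 9, so r2c4=9.
Step 42. [r1c6∈{4}] nothing but 4 survives at r1c6. So r1c6=4.
Step 43. [r2c1∈{5}] r2c1 is down to just 5 ⇒ r2c1=5.
Step 44. [r4c6∈{8}] r4c6 is down to just 8 ⇒ r4c6=8.
Step 45. [r9c7∈{9}] only 9 remains possible at r9c7 ⇒ r9c7=9.
Step 46. [r8c8∈{5}] r8c8 is down to just 5. So r8c8=5.
Step 47. [r3c6∈{6}] r3c6 has the single candidate 6 ⇒ r3c6=6.

Answer: 6 2 7 3 8 4 1 9 5 / 5 4 3 9 7 1 8 6 2 / 9 8 1 5 2 6 4 7 3 / 3 6 5 2 1 8 7 4 9 / 7 1 4 6 9 3 5 2 8 / 2 9 8 4 5 7 3 1 6 / 8 7 9 1 6 5 2 3 4 / 1 3 2 8 4 9 6 5 7 / 4 5 6 7 3 2 9 8 1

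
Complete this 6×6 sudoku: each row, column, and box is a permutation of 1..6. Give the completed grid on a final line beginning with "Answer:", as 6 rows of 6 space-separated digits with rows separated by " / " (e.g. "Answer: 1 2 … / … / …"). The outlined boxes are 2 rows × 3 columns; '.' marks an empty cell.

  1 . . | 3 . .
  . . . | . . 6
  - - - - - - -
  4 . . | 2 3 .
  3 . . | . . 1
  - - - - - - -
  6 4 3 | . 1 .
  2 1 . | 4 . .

Step 1. [r3c6∈{5}] r3c6 is down to just 5, so r3c6=5.
Step 2. [r2c1∈{5}] r2c1's peers cover all but 5. So r2c1=5.
Step 3. [r1c6∈{2,4}] across col 6, 4 lands solely at r1c6. So r1c6=4.
Step 4. [r3c2∈{6}] only 6 remains possible at r3c2, so r3c2=6.
Step 5. [r1c2∈{2}] r1c2 is down to just 2 ⇒ r1c2=2.
Step 6. [r6c5∈{5,6}] row 6 places 6 nowhere but r6c5, so r6c5=6.
Step 7. [r4c3∈{2,5}] in row 4, 2 fits only at r4c3, so r4c3=2.
Step 8. [r3c3∈{1}] r3c3's peers cover all but 1, so r3c3=1.
Step 9. [r4c4∈{6}] only 6 remains possible at r4c4. So r4c4=6.
Step 10. [r4c5∈{4}] nothing but 4 survives at r4c5, so r4c5=4.
Step 11. [r1c3∈{6}] r1c3's peers cover all but 6 ⇒ r1c3=6.
Step 12. [r4c2∈{5}] r4c2 has the single candidate 5. So r4c2=5.
Step 13. [r6c6∈{3}] r6c6's peers cover all but 3 ⇒ r6c6=3.
Step 14. [r6c3∈{5}] only 5 remains possible at r6c3. So r6c3=5.
Step 15. [r2c2∈{3}] r2c2's peers cover all but 3 ⇒ r2c2=3.
Step 16. [r2c5∈{2}] r2c5 has the single candidate 2. So r2c5=2.
Step 17. [r2c3∈{4}] nothing but 4 survives at r2c3 ⇒ r2c3=4.
Step 18. [r5c6∈{2}] only 2 remains possible at r5c6. So r5c6=2.
Step 19. [r1c5∈{5}] r1c5's peers cover all but 5 ⇒ r1c5=5.
Step 20. [r2c4∈{1}] r2c4 has the single candidate 1, so r2c4=1.
Step 21. [r5c4∈{5}] r5c4's peers cover all but 5 ⇒ r5c4=5.

Answer: 1 2 6 3 5 4 / 5 3 4 1 2 6 / 4 6 1 2 3 5 / 3 5 2 6 4 1 / 6 4 3 5 1 2 / 2 1 5 4 6 3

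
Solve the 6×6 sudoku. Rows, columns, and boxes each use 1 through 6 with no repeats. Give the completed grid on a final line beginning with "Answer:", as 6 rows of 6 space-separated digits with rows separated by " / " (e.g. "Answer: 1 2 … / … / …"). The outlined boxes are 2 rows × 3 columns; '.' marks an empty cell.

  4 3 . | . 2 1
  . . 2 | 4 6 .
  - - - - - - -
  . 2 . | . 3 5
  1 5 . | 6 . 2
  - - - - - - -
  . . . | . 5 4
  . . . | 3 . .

Step 1. [r1c3∈{5,6}] r1c3 is the only open cell in row 1 admitting 6 ⇒ r1c3=6.
Step 2. [r6c5∈{1}] nothing but 1 survives at r6c5 ⇒ r6c5=1.
Step 3. [r5c1∈{2,3,6}] col 1 places 3 nowhere but r5c1 ⇒ r5c1=3.
Step 4. [r5c2∈{1,6}] row 5 places 6 nowhere but r5c2, so r5c2=6.
Step 5. [r3c3∈{4}] r3c3 is down to just 4. So r3c3=4.
Step 6. [r6c3∈{5}] nothing but 5 survives at r6c3. So r6c3=5.
Step 7. [r4c5∈{4}] r4c5 is down to just 4. So r4c5=4.
Step 8. [r2c2∈{1}] r2c2 has the single candidate 1, so r2c2=1.
Step 9. [r2c6∈{3}] r2c6 has the single candidate 3. So r2c6=3.
Step 10. [r4c3∈{3}] r4c3 is down to just 3 ⇒ r4c3=3.
Step 11. [r3c4∈{1}] r3c4's peers cover all but 1. So r3c4=1.
Step 12. [r5c4∈{2}] r5c4 has the single candidate 2. So r5c4=2.
Step 13. [r5c3∈{1}] only 1 remains possible at r5c3. So r5c3=1.
Step 14. [r6c6∈{6}] r6c6 has the single candidate 6 ⇒ r6c6=6.
Step 15. [r6c2∈{4}] r6c2 is down to just 4 ⇒ r6c2=4.
Step 16. [r2c1∈{5}] nothing but 5 survives at r2c1, so r2c1=5.
Step 17. [r3c1∈{6}] r3c1 has the single candidate 6. So r3c1=6.
Step 18. [r1c4∈{5}] only 5 remains possible at r1c4 ⇒ r1c4=5.
Step 19. [r6c1∈{2}] only 2 remains possible at r6c1, so r6c1=2.

Answer: 4 3 6 5 2 1 / 5 1 2 4 6 3 / 6 2 4 1 3 5 / 1 5 3 6 4 2 / 3 6 1 2 5 4 / 2 4 5 3 1 6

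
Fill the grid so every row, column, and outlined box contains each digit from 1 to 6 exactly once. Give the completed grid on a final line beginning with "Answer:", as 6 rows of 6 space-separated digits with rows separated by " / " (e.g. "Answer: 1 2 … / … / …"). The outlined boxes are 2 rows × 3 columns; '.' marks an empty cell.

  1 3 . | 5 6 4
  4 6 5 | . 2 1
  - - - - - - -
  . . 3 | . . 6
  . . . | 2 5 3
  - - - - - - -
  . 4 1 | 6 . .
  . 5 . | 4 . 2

Step 1. [r4c1∈{6}] r4c1 is down to just 6 ⇒ r4c1=6.
Step 2. [r3c2∈{1,2}] col 2 places 2 nowhere but r3c2. So r3c2=2.
Step 3. [r6c5∈{1,3}] in row 6, 1 fits only at r6c5, so r6c5=1.
Step 4. [r5c5∈{3}] r5c5 is down to just 3, so r5c5=3.
Step 5. [r4c2∈{1}] r4c2 has the single candidate 1, so r4c2=1.
Step 6. [r3c5∈{4}] only 4 remains possible at r3c5. So r3c5=4.
Step 7. [r5c6∈{5}] nothing but 5 survives at r5c6, so r5c6=5.
Step 8. [r2c4∈{3}] r2c4's peers cover all but 3. So r2c4=3.
Step 9. [r6c1∈{3}] r6c1 has the single candidate 3, so r6c1=3.
Step 10. [r4c3∈{4}] nothing but 4 survives at r4c3. So r4c3=4.
Step 11. [r3c1∈{5}] r3c1 has the single candidate 5 ⇒ r3c1=5.
Step 12. [r1c3∈{2}] r1c3's peers cover all but 2 ⇒ r1c3=2.
Step 13. [r3c4∈{1}] only 1 remains possible at r3c4. So r3c4=1.
Step 14. [r6c3∈{6}] only 6 remains possible at r6c3. So r6c3=6.
Step 15. [r5c1∈{2}] nothing but 2 survives at r5c1 ⇒ r5c1=2.

Answer: 1 3 2 5 6 4 / 4 6 5 3 2 1 / 5 2 3 1 4 6 / 6 1 4 2 5 3 / 2 4 1 6 3 5 / 3 5 6 4 1 2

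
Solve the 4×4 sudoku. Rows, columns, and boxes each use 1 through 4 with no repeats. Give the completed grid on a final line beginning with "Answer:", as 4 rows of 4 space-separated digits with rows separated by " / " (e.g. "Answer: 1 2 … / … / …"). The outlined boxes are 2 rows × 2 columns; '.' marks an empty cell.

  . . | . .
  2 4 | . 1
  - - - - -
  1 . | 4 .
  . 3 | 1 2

Step 1. [r1c1∈{3}] nothing but 3 survives at r1c1 ⇒ r1c1=3.
Step 2. [r1c4∈{4}] r1c4 is down to just 4, so r1c4=4.
Step 3. [r1c2∈{1}] r1c2 has the single candidate 1, so r1c2=1.
Step 4. [r3c2∈{2}] only 2 remains possible at r3c2, so r3c2=2.
Step 5. [r4c1∈{4}] nothing but 4 survives at r4c1, so r4c1=4.
Step 6. [r3c4∈{3}] nothing but 3 survives at r3c4, so r3c4=3.
Step 7. [r2c3∈{3}] nothing but 3 survives at r2c3 ⇒ r2c3=3.
Step 8. [r1c3∈{2}] only 2 remains possible at r1c3, so r1c3=2.

Answer: 3 1 2 4 / 2 4 3 1 / 1 2 4 3 / 4 3 1 2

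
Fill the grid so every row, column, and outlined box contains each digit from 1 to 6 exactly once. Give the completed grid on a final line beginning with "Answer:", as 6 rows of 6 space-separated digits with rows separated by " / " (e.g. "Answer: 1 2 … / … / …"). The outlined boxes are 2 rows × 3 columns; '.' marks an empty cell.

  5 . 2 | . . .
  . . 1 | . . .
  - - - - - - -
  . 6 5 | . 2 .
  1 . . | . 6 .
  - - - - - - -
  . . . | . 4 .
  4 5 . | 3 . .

Step 1. [r3c1∈{3}] r3c1's peers cover all but 3. So r3c1=3.
Step 2. [r6c6∈{1,2,6}] across row 6, 2 lands solely at r6c6 ⇒ r6c6=2.
Step 3. [r4c6∈{3,4,5}] r4c6 is the only open cell in row 4 admitting 3 ⇒ r4c6=3.
Step 4. [r5c2∈{1,2,3}] r5c2 is the only open cell in col 2 admitting 1, so r5c2=1.
Step 5. [r2c5∈{3,5}] in col 5, 5 fits only at r2c5. So r2c5=5.
Step 6. [r2c1∈{6}] r2c1 has the single candidate 6 ⇒ r2c1=6.
Step 7. [r2c6∈{4}] only 4 remains possible at r2c6 ⇒ r2c6=4.
Step 8. [r4c4∈{4,5}] 5 has one home in row 4: r4c4, so r4c4=5.
Step 9. [r5c4∈{6}] r5c4 has the single candidate 6. So r5c4=6.
Step 10. [r1c4∈{1}] r1c4 has the single candidate 1, so r1c4=1.
Step 11. [r1c2∈{3,4}] 4 has one home in row 1: r1c2, so r1c2=4.
Step 12. [r5c6∈{5}] r5c6 is down to just 5, so r5c6=5.
Step 13. [r1c5∈{3}] only 3 remains possible at r1c5. So r1c5=3.
Step 14. [r1c6∈{6}] only 6 remains possible at r1c6, so r1c6=6.
Step 15. [r2c2∈{3}] only 3 remains possible at r2c2. So r2c2=3.
Step 16. [r4c2∈{2}] r4c2 is down to just 2, so r4c2=2.
Step 17. [r5c3∈{3}] r5c3 is down to just 3 ⇒ r5c3=3.
Step 18. [r3c6∈{1}] nothing but 1 survives at r3c6 ⇒ r3c6=1.
Step 19. [r3c4∈{4}] only 4 remains possible at r3c4. So r3c4=4.
Step 20. [r2c4∈{2}] only 2 remains possible at r2c4, so r2c4=2.
Step 21. [r5c1∈{2}] r5c1 is down to just 2, so r5c1=2.
Step 22. [r6c3∈{6}] r6c3 is down to just 6 ⇒ r6c3=6.
Step 23. [r6c5∈{1}] nothing but 1 survives at r6c5 ⇒ r6c5=1.
Step 24. [r4c3∈{4}] r4c3 has the single candidate 4 ⇒ r4c3=4.

Answer: 5 4 2 1 3 6 / 6 3 1 2 5 4 / 3 6 5 4 2 1 / 1 2 4 5 6 3 / 2 1 3 6 4 5 / 4 5 6 3 1 2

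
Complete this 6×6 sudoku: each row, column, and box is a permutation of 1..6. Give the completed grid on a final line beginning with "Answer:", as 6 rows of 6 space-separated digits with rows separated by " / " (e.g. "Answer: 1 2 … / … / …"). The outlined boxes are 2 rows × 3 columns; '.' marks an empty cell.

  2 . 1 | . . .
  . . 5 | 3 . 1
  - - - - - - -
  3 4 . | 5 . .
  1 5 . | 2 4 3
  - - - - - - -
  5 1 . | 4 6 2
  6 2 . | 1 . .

Step 1. [r1c5∈{5}] r1c5 has the single candidate 5. So r1c5=5.
Step 2. [r1c4∈{6}] only 6 remains possible at r1c4, so r1c4=6.
Step 3. [r6c3∈{3,4}] row 6 places 4 nowhere but r6c3 ⇒ r6c3=4.
Step 4. [r4c3∈{6}] nothing but 6 survives at r4c3, so r4c3=6.
Step 5. [r6c5∈{3}] only 3 remains possible at r6c5 ⇒ r6c5=3.
Step 6. [r1c6∈{4}] only 4 remains possible at r1c6. So r1c6=4.
Step 7. [r5c3∈{3}] nothing but 3 survives at r5c3, so r5c3=3.
Step 8. [r2c1∈{4}] r2c1's peers cover all but 4. So r2c1=4.
Step 9. [r6c6∈{5}] nothing but 5 survives at r6c6, so r6c6=5.
Step 10. [r2c2∈{6}] r2c2 is down to just 6, so r2c2=6.
Step 11. [r2c5∈{2}] nothing but 2 survives at r2c5 ⇒ r2c5=2.
Step 12. [r3c3∈{2}] nothing but 2 survives at r3c3, so r3c3=2.
Step 13. [r3c6∈{6}] only 6 remains possible at r3c6 ⇒ r3c6=6.
Step 14. [r3c5∈{1}] r3c5 is down to just 1 ⇒ r3c5=1.
Step 15. [r1c2∈{3}] only 3 remains possible at r1c2, so r1c2=3.

Answer: 2 3 1 6 5 4 / 4 6 5 3 2 1 / 3 4 2 5 1 6 / 1 5 6 2 4 3 / 5 1 3 4 6 2 / 6 2 4 1 3 5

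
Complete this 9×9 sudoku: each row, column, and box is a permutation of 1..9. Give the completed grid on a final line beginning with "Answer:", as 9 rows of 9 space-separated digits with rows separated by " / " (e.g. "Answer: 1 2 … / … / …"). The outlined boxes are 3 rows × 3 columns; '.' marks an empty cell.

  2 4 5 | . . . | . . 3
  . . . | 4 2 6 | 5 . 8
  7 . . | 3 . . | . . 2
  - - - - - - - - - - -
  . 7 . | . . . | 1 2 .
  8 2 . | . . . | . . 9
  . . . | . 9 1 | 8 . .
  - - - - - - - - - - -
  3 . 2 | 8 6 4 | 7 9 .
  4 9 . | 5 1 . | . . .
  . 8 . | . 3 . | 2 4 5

Step 1. [r5c3∈{1,3,4,6}] r5c3 is the only open cell in row 5 admitting 1, so r5c3=1.
Step 2. [r8c9∈{6}] only 6 remains possible at r8c9. So r8c9=6.
Step 3. [r4c9∈{4}] r4c9's peers cover all but 4, so r4c9=4.
Step 4. [r4c4∈{6}] r4c4 has the single candidate 6, so r4c4=6.
Step 5. [r5c4∈{7}] only 7 remains possible at r5c4 ⇒ r5c4=7.
Step 6. [r3c3∈{6,8,9}] r3c3 is the only open cell in col 3 admitting 8, so r3c3=8.
Step 7. [r3c2∈{1,6}] r3c2 is the only open cell in box 1 admitting 6. So r3c2=6.
Step 8. [r9c1∈{1,6}] in row 9, 1 fits only at r9c1, so r9c1=1.
Step 9. [r3c5∈{5}] only 5 remains possible at r3c5. So r3c5=5.
Step 10. [r3c6∈{9}] nothing but 9 survives at r3c6. So r3c6=9.
Step 11. [r6c1∈{5,6}] across col 1, 6 lands solely at r6c1. So r6c1=6.
Step 12. [r4c1∈{5,9}] in col 1, 5 fits only at r4c1 ⇒ r4c1=5.
Step 13. [r6c2∈{3}] nothing but 3 survives at r6c2. So r6c2=3.
Step 14. [r2c8∈{1,7}] r2c8 is the only open cell in row 2 admitting 7. So r2c8=7.
Step 15. [r9c6∈{7}] r9c6's peers cover all but 7, so r9c6=7.
Step 16. [r1c6∈{8}] r1c6 has the single candidate 8 ⇒ r1c6=8.
Step 17. [r5c6∈{3,5}] col 6 places 5 nowhere but r5c6. So r5c6=5.
Step 18. [r8c7∈{3}] nothing but 3 survives at r8c7. So r8c7=3.
Step 19. [r5c7∈{6}] r5c7's peers cover all but 6 ⇒ r5c7=6.
Step 20. [r1c8∈{1,6}] row 1 places 6 nowhere but r1c8. So r1c8=6.
Step 21. [r2c1∈{9}] r2c1's peers cover all but 9, so r2c1=9.
Step 22. [r5c8∈{3}] only 3 remains possible at r5c8. So r5c8=3.
Step 23. [r1c5∈{7}] nothing but 7 survives at r1c5 ⇒ r1c5=7.
Step 24. [r1c4∈{1}] r1c4 has the single candidate 1 ⇒ r1c4=1.
Step 25. [r6c3∈{4}] only 4 remains possible at r6c3 ⇒ r6c3=4.
Step 26. [r9c3∈{6}] only 6 remains possible at r9c3, so r9c3=6.
Step 27. [r1c7∈{9}] only 9 remains possible at r1c7, so r1c7=9.
Step 28. [r4c6∈{3}] only 3 remains possible at r4c6, so r4c6=3.
Step 29. [r2c2∈{1}] only 1 remains possible at r2c2 ⇒ r2c2=1.
Step 30. [r3c8∈{1}] r3c8 has the single candidate 1, so r3c8=1.
Step 31. [r4c3∈{9}] r4c3 is down to just 9, so r4c3=9.
Step 32. [r4c5∈{8}] r4c5's peers cover all but 8. So r4c5=8.
Step 33. [r7c9∈{1}] r7c9 is down to just 1, so r7c9=1.
Step 34. [r6c4∈{2}] r6c4 is down to just 2. So r6c4=2.
Step 35. [r6c8∈{5}] r6c8 has the single candidate 5. So r6c8=5.
Step 36. [r3c7∈{4}] only 4 remains possible at r3c7, so r3c7=4.
Step 37. [r8c3∈{7}] nothing but 7 survives at r8c3. So r8c3=7.
Step 38. [r9c4∈{9}] r9c4 has the single candidate 9, so r9c4=9.
Step 39. [r6c9∈{7}] r6c9 is down to just 7 ⇒ r6c9=7.
Step 40. [r7c2∈{5}] nothing but 5 survives at r7c2. So r7c2=5.
Step 41. [r2c3∈{3}] r2c3 is down to just 3 ⇒ r2c3=3.
Step 42. [r8c8∈{8}] r8c8 is down to just 8 ⇒ r8c8=8.
Step 43. [r5c5∈{4}] r5c5 is down to just 4 ⇒ r5c5=4.
Step 44. [r8c6∈{2}] r8c6 has the single candidate 2 ⇒ r8c6=2.

Answer: 2 4 5 1 7 8 9 6 3 / 9 1 3 4 2 6 5 7 8 / 7 6 8 3 5 9 4 1 2 / 5 7 9 6 8 3 1 2 4 / 8 2 1 7 4 5 6 3 9 / 6 3 4 2 9 1 8 5 7 / 3 5 2 8 6 4 7 9 1 / 4 9 7 5 1 2 3 8 6 / 1 8 6 9 3 7 2 4 5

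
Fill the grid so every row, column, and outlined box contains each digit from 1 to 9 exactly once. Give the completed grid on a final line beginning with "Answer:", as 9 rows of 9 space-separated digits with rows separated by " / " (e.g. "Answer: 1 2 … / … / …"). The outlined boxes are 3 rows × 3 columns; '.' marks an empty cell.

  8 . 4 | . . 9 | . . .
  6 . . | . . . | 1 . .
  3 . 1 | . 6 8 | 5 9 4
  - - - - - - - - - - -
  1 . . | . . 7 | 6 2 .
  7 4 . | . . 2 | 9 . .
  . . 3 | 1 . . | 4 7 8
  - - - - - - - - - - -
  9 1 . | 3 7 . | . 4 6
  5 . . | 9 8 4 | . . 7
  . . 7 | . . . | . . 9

Step 1. [r9c8∈{1,3,5,8}] r9c8 is the only open cell in box 9 admitting 5. So r9c8=5.
Step 2. [r2c6∈{3,5}] col 6 places 3 nowhere but r2c6. So r2c6=3.
Step 3. [r2c9∈{2}] only 2 remains possible at r2c9 ⇒ r2c9=2.
Step 4. [r1c9∈{3}] r1c9 is down to just 3, so r1c9=3.
Step 5. [r4c9∈{5}] nothing but 5 survives at r4c9 ⇒ r4c9=5.
Step 6. [r1c5∈{1,2,5}] 1 has one home in row 1: r1c5. So r1c5=1.
Step 7. [r9c5∈{2}] nothing but 2 survives at r9c5 ⇒ r9c5=2.
Step 8. [r9c4∈{6}] r9c4's peers cover all but 6, so r9c4=6.
Step 9. [r5c3∈{5,6,8}] row 5 places 6 nowhere but r5c3, so r5c3=6.
Step 10. [r6c2∈{2,5,9}] 5 has one home in box 4: r6c2. So r6c2=5.
Step 11. [r1c4∈{2,5,7}] in row 1, 5 fits only at r1c4 ⇒ r1c4=5.
Step 12. [r5c8∈{1,3}] r5c8 is the only open cell in box 6 admitting 3. So r5c8=3.
Step 13. [r8c3∈{2}] r8c3's peers cover all but 2 ⇒ r8c3=2.
Step 14. [r7c3∈{8}] nothing but 8 survives at r7c3. So r7c3=8.
Step 15. [r4c3∈{9}] r4c3's peers cover all but 9. So r4c3=9.
Step 16. [r3c4∈{2,7}] across col 4, 2 lands solely at r3c4, so r3c4=2.
Step 17. [r8c7∈{3}] nothing but 3 survives at r8c7. So r8c7=3.
Step 18. [r2c4∈{4,7}] 7 has one home in col 4: r2c4 ⇒ r2c4=7.
Step 19. [r4c4∈{4,8}] 4 has one home in col 4: r4c4, so r4c4=4.
Step 20. [r3c2∈{7}] r3c2 is down to just 7 ⇒ r3c2=7.
Step 21. [r8c2∈{6}] r8c2 is down to just 6, so r8c2=6.
Step 22. [r6c5∈{9}] r6c5's peers cover all but 9, so r6c5=9.
Step 23. [r9c6∈{1}] r9c6 is down to just 1 ⇒ r9c6=1.
Step 24. [r2c8∈{8}] only 8 remains possible at r2c8. So r2c8=8.
Step 25. [r5c5∈{5}] r5c5 is down to just 5 ⇒ r5c5=5.
Step 26. [r5c9∈{1}] r5c9 has the single candidate 1, so r5c9=1.
Step 27. [r4c5∈{3}] r4c5 is down to just 3 ⇒ r4c5=3.
Step 28. [r7c7∈{2}] r7c7's peers cover all but 2 ⇒ r7c7=2.
Step 29. [r2c3∈{5}] nothing but 5 survives at r2c3, so r2c3=5.
Step 30. [r7c6∈{5}] r7c6 is down to just 5, so r7c6=5.
Step 31. [r5c4∈{8}] r5c4 has the single candidate 8, so r5c4=8.
Step 32. [r9c1∈{4}] r9c1 has the single candidate 4. So r9c1=4.
Step 33. [r4c2∈{8}] r4c2 is down to just 8. So r4c2=8.
Step 34. [r9c7∈{8}] nothing but 8 survives at r9c7, so r9c7=8.
Step 35. [r9c2∈{3}] r9c2's peers cover all but 3 ⇒ r9c2=3.
Step 36. [r2c2∈{9}] only 9 remains possible at r2c2 ⇒ r2c2=9.
Step 37. [r2c5∈{4}] r2c5 has the single candidate 4 ⇒ r2c5=4.
Step 38. [r6c6∈{6}] r6c6 has the single candidate 6 ⇒ r6c6=6.
Step 39. [r6c1∈{2}] r6c1 is down to just 2 ⇒ r6c1=2.
Step 40. [r1c8∈{6}] r1c8 has the single candidate 6, so r1c8=6.
Step 41. [r1c7∈{7}] r1c7's peers cover all but 7 ⇒ r1c7=7.
Step 42. [r8c8∈{1}] r8c8 is down to just 1, so r8c8=1.
Step 43. [r1c2∈{2}] r1c2's peers cover all but 2 ⇒ r1c2=2.

Answer: 8 2 4 5 1 9 7 6 3 / 6 9 5 7 4 3 1 8 2 / 3 7 1 2 6 8 5 9 4 / 1 8 9 4 3 7 6 2 5 / 7 4 6 8 5 2 9 3 1 / 2 5 3 1 9 6 4 7 8 / 9 1 8 3 7 5 2 4 6 / 5 6 2 9 8 4 3 1 7 / 4 3 7 6 2 1 8 5 9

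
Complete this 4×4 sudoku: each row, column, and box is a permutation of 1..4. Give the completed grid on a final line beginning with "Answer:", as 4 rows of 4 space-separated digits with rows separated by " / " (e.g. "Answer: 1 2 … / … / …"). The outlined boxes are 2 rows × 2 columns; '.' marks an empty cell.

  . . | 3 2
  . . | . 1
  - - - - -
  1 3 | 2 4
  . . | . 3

Step 1. [r1c1∈{4}] nothing but 4 survives at r1c1, so r1c1=4.
Step 2. [r4c1∈{2}] r4c1 is down to just 2 ⇒ r4c1=2.
Step 3. [r4c3∈{1}] r4c3 has the single candidate 1, so r4c3=1.
Step 4. [r2c1∈{3}] nothing but 3 survives at r2c1, so r2c1=3.
Step 5. [r2c2∈{2}] nothing but 2 survives at r2c2. So r2c2=2.
Step 6. [r4c2∈{4}] r4c2's peers cover all but 4 ⇒ r4c2=4.
Step 7. [r2c3∈{4}] r2c3's peers cover all but 4 ⇒ r2c3=4.
Step 8. [r1c2∈{1}] r1c2 has the single candidate 1. So r1c2=1.

Answer: 4 1 3 2 / 3 2 4 1 / 1 3 2 4 / 2 4 1 3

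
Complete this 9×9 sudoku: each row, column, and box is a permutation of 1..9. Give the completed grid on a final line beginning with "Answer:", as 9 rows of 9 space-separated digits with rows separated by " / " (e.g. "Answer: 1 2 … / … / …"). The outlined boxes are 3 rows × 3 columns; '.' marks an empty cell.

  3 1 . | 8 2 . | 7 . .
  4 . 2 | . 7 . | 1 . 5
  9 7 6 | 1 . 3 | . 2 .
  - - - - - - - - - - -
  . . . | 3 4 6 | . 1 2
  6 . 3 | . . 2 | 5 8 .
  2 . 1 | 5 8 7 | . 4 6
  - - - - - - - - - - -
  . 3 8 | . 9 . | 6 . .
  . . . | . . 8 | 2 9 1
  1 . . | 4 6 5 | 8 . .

Step 1. [r6c2∈{9}] only 9 remains possible at r6c2 ⇒ r6c2=9.
Step 2. [r5c9∈{7,9}] r5c9 is the only open cell in row 5 admitting 7. So r5c9=7.
Step 3. [r8c3∈{4,5,7}] across col 3, 4 lands solely at r8c3. So r8c3=4.
Step 4. [r4c1∈{5,7,8}] r4c1 is the only open cell in col 1 admitting 8, so r4c1=8.
Step 5. [r2c8∈{3,6}] r2c8 is the only open cell in row 2 admitting 3 ⇒ r2c8=3.
Step 6. [r9c8∈{7}] only 7 remains possible at r9c8, so r9c8=7.
Step 7. [r1c9∈{4,9}] in col 9, 9 fits only at r1c9. So r1c9=9.
Step 8. [r8c4∈{7}] nothing but 7 survives at r8c4, so r8c4=7.
Step 9. [r8c1∈{5}] r8c1 is down to just 5 ⇒ r8c1=5.
Step 10. [r4c2∈{5}] r4c2 is down to just 5 ⇒ r4c2=5.
Step 11. [r3c9∈{4,8}] across row 3, 8 lands solely at r3c9 ⇒ r3c9=8.
Step 12. [r5c4∈{9}] r5c4 is down to just 9 ⇒ r5c4=9.
Step 13. [r3c7∈{4}] only 4 remains possible at r3c7, so r3c7=4.
Step 14. [r3c5∈{5}] nothing but 5 survives at r3c5. So r3c5=5.
Step 15. [r4c7∈{9}] r4c7 is down to just 9. So r4c7=9.
Step 16. [r6c7∈{3}] only 3 remains possible at r6c7 ⇒ r6c7=3.
Step 17. [r7c1∈{7}] only 7 remains possible at r7c1 ⇒ r7c1=7.
Step 18. [r2c2∈{8}] r2c2's peers cover all but 8 ⇒ r2c2=8.
Step 19. [r4c3∈{7}] r4c3 is down to just 7 ⇒ r4c3=7.
Step 20. [r7c4∈{2}] nothing but 2 survives at r7c4 ⇒ r7c4=2.
Step 21. [r7c9∈{4}] only 4 remains possible at r7c9. So r7c9=4.
Step 22. [r1c8∈{6}] nothing but 6 survives at r1c8 ⇒ r1c8=6.
Step 23. [r9c3∈{9}] r9c3 has the single candidate 9 ⇒ r9c3=9.
Step 24. [r8c2∈{6}] nothing but 6 survives at r8c2 ⇒ r8c2=6.
Step 25. [r2c4∈{6}] r2c4 has the single candidate 6. So r2c4=6.
Step 26. [r9c2∈{2}] nothing but 2 survives at r9c2, so r9c2=2.
Step 27. [r2c6∈{9}] r2c6 is down to just 9, so r2c6=9.
Step 28. [r5c5∈{1}] r5c5 has the single candidate 1 ⇒ r5c5=1.
Step 29. [r1c3∈{5}] only 5 remains possible at r1c3, so r1c3=5.
Step 30. [r1c6∈{4}] r1c6 has the single candidate 4, so r1c6=4.
Step 31. [r8c5∈{3}] r8c5 has the single candidate 3 ⇒ r8c5=3.
Step 32. [r7c6∈{1}] r7c6 is down to just 1, so r7c6=1.
Step 33. [r9c9∈{3}] r9c9 is down to just 3, so r9c9=3.
Step 34. [r5c2∈{4}] r5c2 has the single candidate 4, so r5c2=4.
Step 35. [r7c8∈{5}] only 5 remains possible at r7c8 ⇒ r7c8=5.

Answer: 3 1 5 8 2 4 7 6 9 / 4 8 2 6 7 9 1 3 5 / 9 7 6 1 5 3 4 2 8 / 8 5 7 3 4 6 9 1 2 / 6 4 3 9 1 2 5 8 7 / 2 9 1 5 8 7 3 4 6 / 7 3 8 2 9 1 6 5 4 / 5 6 4 7 3 8 2 9 1 / 1 2 9 4 6 5 8 7 3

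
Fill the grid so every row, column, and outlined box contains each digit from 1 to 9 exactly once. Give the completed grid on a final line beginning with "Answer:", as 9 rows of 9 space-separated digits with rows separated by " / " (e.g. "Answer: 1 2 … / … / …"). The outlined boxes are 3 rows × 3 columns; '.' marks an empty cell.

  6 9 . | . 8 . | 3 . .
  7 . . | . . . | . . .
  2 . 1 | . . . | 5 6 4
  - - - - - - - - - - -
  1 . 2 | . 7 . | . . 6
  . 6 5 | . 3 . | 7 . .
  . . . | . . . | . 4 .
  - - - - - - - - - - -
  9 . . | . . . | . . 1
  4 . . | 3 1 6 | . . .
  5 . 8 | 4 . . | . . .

Step 1. [r2c5∈{2,4,5,6,9}] r2c5 is the only open cell in col 5 admitting 4 ⇒ r2c5=4.
Step 2. [r8c3∈{7}] only 7 remains possible at r8c3 ⇒ r8c3=7.
Step 3. [r5c1∈{8}] r5c1 has the single candidate 8. So r5c1=8.
Step 4. [r3c5∈{9}] r3c5 is down to just 9, so r3c5=9.
Step 5. [r9c5∈{2}] r9c5 has the single candidate 2 ⇒ r9c5=2.
Step 6. [r9c6∈{7,9}] in box 8, 9 fits only at r9c6, so r9c6=9.
Step 7. [r2c3∈{3}] only 3 remains possible at r2c3, so r2c3=3.
Step 8. [r2c4∈{1,2,5,6}] in row 2, 6 fits only at r2c4 ⇒ r2c4=6.
Step 9. [r3c4∈{7}] r3c4 is down to just 7 ⇒ r3c4=7.
Step 10. [r8c2∈{2}] r8c2's peers cover all but 2, so r8c2=2.
Step 11. [r7c5∈{5}] r7c5 is down to just 5, so r7c5=5.
Step 12. [r7c4∈{8}] only 8 remains possible at r7c4. So r7c4=8.
Step 13. [r7c2∈{3}] r7c2 has the single candidate 3 ⇒ r7c2=3.
Step 14. [r4c8∈{3,5,8,9}] row 4 places 3 nowhere but r4c8 ⇒ r4c8=3.
Step 15. [r6c9∈{2,5,8,9}] r6c9 is the only open cell in box 6 admitting 5. So r6c9=5.
Step 16. [r5c6∈{1,2,4}] r5c6 is the only open cell in row 5 admitting 4, so r5c6=4.
Step 17. [r9c8∈{7}] r9c8 has the single candidate 7, so r9c8=7.
Step 18. [r7c8∈{2}] only 2 remains possible at r7c8, so r7c8=2.
Step 19. [r1c8∈{1}] nothing but 1 survives at r1c8, so r1c8=1.
Step 20. [r5c8∈{9}] r5c8 has the single candidate 9. So r5c8=9.
Step 21. [r6c7∈{1,2,8}] across col 7, 1 lands solely at r6c7 ⇒ r6c7=1.
Step 22. [r2c7∈{2,8,9}] across col 7, 2 lands solely at r2c7. So r2c7=2.
Step 23. [r2c8∈{8}] r2c8 has the single candidate 8, so r2c8=8.
Step 24. [r4c7∈{8}] r4c7's peers cover all but 8, so r4c7=8.
Step 25. [r4c6∈{5}] r4c6's peers cover all but 5. So r4c6=5.
Step 26. [r1c6∈{2}] r1c6's peers cover all but 2, so r1c6=2.
Step 27. [r6c4∈{2,9}] row 6 places 2 nowhere but r6c4. So r6c4=2.
Step 28. [r2c9∈{9}] only 9 remains possible at r2c9. So r2c9=9.
Step 29. [r9c7∈{6}] r9c7's peers cover all but 6 ⇒ r9c7=6.
Step 30. [r2c2∈{5}] r2c2 is down to just 5, so r2c2=5.
Step 31. [r5c9∈{2}] r5c9 is down to just 2 ⇒ r5c9=2.
Step 32. [r8c9∈{8}] r8c9 is down to just 8, so r8c9=8.
Step 33. [r2c6∈{1}] r2c6's peers cover all but 1. So r2c6=1.
Step 34. [r1c9∈{7}] r1c9 has the single candidate 7, so r1c9=7.
Step 35. [r7c6∈{7}] r7c6's peers cover all but 7, so r7c6=7.
Step 36. [r4c2∈{4}] only 4 remains possible at r4c2, so r4c2=4.
Step 37. [r6c1∈{3}] r6c1 has the single candidate 3. So r6c1=3.
Step 38. [r9c2∈{1}] nothing but 1 survives at r9c2 ⇒ r9c2=1.
Step 39. [r6c5∈{6}] nothing but 6 survives at r6c5. So r6c5=6.
Step 40. [r1c4∈{5}] r1c4 is down to just 5 ⇒ r1c4=5.
Step 41. [r6c3∈{9}] nothing but 9 survives at r6c3, so r6c3=9.
Step 42. [r4c4∈{9}] r4c4 is down to just 9. So r4c4=9.
Step 43. [r5c4∈{1}] only 1 remains possible at r5c4. So r5c4=1.
Step 44. [r7c3∈{6}] only 6 remains possible at r7c3. So r7c3=6.
Step 45. [r3c6∈{3}] only 3 remains possible at r3c6. So r3c6=3.
Step 46. [r1c3∈{4}] nothing but 4 survives at r1c3 ⇒ r1c3=4.
Step 47. [r7c7∈{4}] r7c7 has the single candidate 4. So r7c7=4.
Step 48. [r8c8∈{5}] r8c8 is down to just 5 ⇒ r8c8=5.
Step 49. [r6c6∈{8}] only 8 remains possible at r6c6, so r6c6=8.
Step 50. [r8c7∈{9}] r8c7 is down to just 9. So r8c7=9.
Step 51. [r6c2∈{7}] r6c2's peers cover all but 7, so r6c2=7.
Step 52. [r9c9∈{3}] r9c9 has the single candidate 3 ⇒ r9c9=3.
Step 53. [r3c2∈{8}] only 8 remains possible at r3c2, so r3c2=8.

Answer: 6 9 4 5 8 2 3 1 7 / 7 5 3 6 4 1 2 8 9 / 2 8 1 7 9 3 5 6 4 / 1 4 2 9 7 5 8 3 6 / 8 6 5 1 3 4 7 9 2 / 3 7 9 2 6 8 1 4 5 / 9 3 6 8 5 7 4 2 1 / 4 2 7 3 1 6 9 5 8 / 5 1 8 4 2 9 6 7 3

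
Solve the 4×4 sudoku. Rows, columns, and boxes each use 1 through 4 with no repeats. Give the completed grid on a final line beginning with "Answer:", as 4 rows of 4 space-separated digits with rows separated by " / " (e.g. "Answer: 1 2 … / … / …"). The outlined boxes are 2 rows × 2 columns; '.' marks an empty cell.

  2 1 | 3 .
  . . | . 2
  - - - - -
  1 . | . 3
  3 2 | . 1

Step 1. [r4c3∈{4}] nothing but 4 survives at r4c3, so r4c3=4.
Step 2. [r2c1∈{4}] only 4 remains possible at r2c1, so r2c1=4.
Step 3. [r2c3∈{1}] only 1 remains possible at r2c3. So r2c3=1.
Step 4. [r3c2∈{4}] only 4 remains possible at r3c2, so r3c2=4.
Step 5. [r3c3∈{2}] only 2 remains possible at r3c3, so r3c3=2.
Step 6. [r1c4∈{4}] r1c4 is down to just 4, so r1c4=4.
Step 7. [r2c2∈{3}] r2c2 is down to just 3. So r2c2=3.

Answer: 2 1 3 4 / 4 3 1 2 / 1 4 2 3 / 3 2 4 1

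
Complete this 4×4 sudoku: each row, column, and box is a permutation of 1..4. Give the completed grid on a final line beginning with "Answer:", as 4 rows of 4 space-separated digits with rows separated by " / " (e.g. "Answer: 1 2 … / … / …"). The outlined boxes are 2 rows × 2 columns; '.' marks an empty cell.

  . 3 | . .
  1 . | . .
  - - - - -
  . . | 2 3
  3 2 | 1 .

Step 1. [r1c3∈{4}] r1c3 is down to just 4. So r1c3=4.
Step 2. [r2c2∈{4}] r2c2 has the single candidate 4. So r2c2=4.
Step 3. [r2c4∈{2}] r2c4's peers cover all but 2 ⇒ r2c4=2.
Step 4. [r3c2∈{1}] nothing but 1 survives at r3c2, so r3c2=1.
Step 5. [r1c1∈{2}] r1c1 has the single candidate 2 ⇒ r1c1=2.
Step 6. [r2c3∈{3}] nothing but 3 survives at r2c3, so r2c3=3.
Step 7. [r4c4∈{4}] nothing but 4 survives at r4c4. So r4c4=4.
Step 8. [r1c4∈{1}] nothing but 1 survives at r1c4 ⇒ r1c4=1.
Step 9. [r3c1∈{4}] only 4 remains possible at r3c1, so r3c1=4.

Answer: 2 3 4 1 / 1 4 3 2 / 4 1 2 3 / 3 2 1 4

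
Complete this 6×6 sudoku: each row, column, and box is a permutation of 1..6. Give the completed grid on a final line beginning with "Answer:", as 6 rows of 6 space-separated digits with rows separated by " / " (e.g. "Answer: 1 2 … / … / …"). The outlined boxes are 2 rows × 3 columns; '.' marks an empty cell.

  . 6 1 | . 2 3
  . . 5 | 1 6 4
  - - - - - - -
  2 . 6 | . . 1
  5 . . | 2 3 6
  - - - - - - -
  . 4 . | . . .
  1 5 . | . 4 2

Step 1. [r6c3∈{3}] nothing but 3 survives at r6c3 ⇒ r6c3=3.
Step 2. [r5c4∈{3,5,6}] across row 5, 3 lands solely at r5c4, so r5c4=3.
Step 3. [r3c5∈{5}] r3c5 has the single candidate 5 ⇒ r3c5=5.
Step 4. [r2c1∈{3}] r2c1's peers cover all but 3. So r2c1=3.
Step 5. [r4c3∈{4}] only 4 remains possible at r4c3, so r4c3=4.
Step 6. [r2c2∈{2}] r2c2 has the single candidate 2 ⇒ r2c2=2.
Step 7. [r5c5∈{1}] only 1 remains possible at r5c5 ⇒ r5c5=1.
Step 8. [r3c2∈{3}] nothing but 3 survives at r3c2, so r3c2=3.
Step 9. [r5c3∈{2}] r5c3 is down to just 2 ⇒ r5c3=2.
Step 10. [r1c4∈{5}] r1c4 has the single candidate 5, so r1c4=5.
Step 11. [r3c4∈{4}] r3c4 is down to just 4 ⇒ r3c4=4.
Step 12. [r5c6∈{5}] r5c6's peers cover all but 5 ⇒ r5c6=5.
Step 13. [r6c4∈{6}] r6c4's peers cover all but 6 ⇒ r6c4=6.
Step 14. [r4c2∈{1}] only 1 remains possible at r4c2, so r4c2=1.
Step 15. [r5c1∈{6}] r5c1 is down to just 6. So r5c1=6.
Step 16. [r1c1∈{4}] only 4 remains possible at r1c1 ⇒ r1c1=4.

Answer: 4 6 1 5 2 3 / 3 2 5 1 6 4 / 2 3 6 4 5 1 / 5 1 4 2 3 6 / 6 4 2 3 1 5 / 1 5 3 6 4 2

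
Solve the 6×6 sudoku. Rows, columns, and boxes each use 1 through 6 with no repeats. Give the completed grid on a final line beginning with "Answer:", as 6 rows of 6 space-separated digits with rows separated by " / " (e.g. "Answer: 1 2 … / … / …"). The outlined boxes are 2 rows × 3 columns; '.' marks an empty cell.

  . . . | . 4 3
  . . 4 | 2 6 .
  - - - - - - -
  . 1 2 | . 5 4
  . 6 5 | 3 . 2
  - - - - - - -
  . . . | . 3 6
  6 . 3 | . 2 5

Step 1. [r6c4∈{1,4}] row 6 places 1 nowhere but r6c4. So r6c4=1.
Step 2. [r6c2∈{4}] nothing but 4 survives at r6c2 ⇒ r6c2=4.
Step 3. [r1c4∈{5}] r1c4 is down to just 5, so r1c4=5.
Step 4. [r5c3∈{1}] r5c3 is down to just 1 ⇒ r5c3=1.
Step 5. [r1c2∈{2}] r1c2 is down to just 2. So r1c2=2.
Step 6. [r2c2∈{3,5}] across col 2, 3 lands solely at r2c2. So r2c2=3.
Step 7. [r2c1∈{1,5}] 5 has one home in row 2: r2c1, so r2c1=5.
Step 8. [r3c4∈{6}] r3c4 is down to just 6, so r3c4=6.
Step 9. [r5c2∈{5}] nothing but 5 survives at r5c2, so r5c2=5.
Step 10. [r2c6∈{1}] r2c6 is down to just 1, so r2c6=1.
Step 11. [r1c1∈{1}] only 1 remains possible at r1c1, so r1c1=1.
Step 12. [r1c3∈{6}] r1c3 is down to just 6 ⇒ r1c3=6.
Step 13. [r5c1∈{2}] r5c1 is down to just 2 ⇒ r5c1=2.
Step 14. [r5c4∈{4}] nothing but 4 survives at r5c4, so r5c4=4.
Step 15. [r4c5∈{1}] r4c5 has the single candidate 1, so r4c5=1.
Step 16. [r3c1∈{3}] only 3 remains possible at r3c1 ⇒ r3c1=3.
Step 17. [r4c1∈{4}] r4c1's peers cover all but 4 ⇒ r4c1=4.

Answer: 1 2 6 5 4 3 / 5 3 4 2 6 1 / 3 1 2 6 5 4 / 4 6 5 3 1 2 / 2 5 1 4 3 6 / 6 4 3 1 2 5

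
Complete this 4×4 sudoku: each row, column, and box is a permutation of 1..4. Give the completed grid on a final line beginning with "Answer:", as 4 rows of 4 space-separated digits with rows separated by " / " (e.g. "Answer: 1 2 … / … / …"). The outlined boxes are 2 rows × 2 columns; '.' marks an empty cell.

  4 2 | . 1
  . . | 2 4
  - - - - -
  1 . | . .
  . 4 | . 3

Step 1. [r2c1∈{3}] r2c1 has the single candidate 3, so r2c1=3.
Step 2. [r4c3∈{1}] r4c3 is down to just 1 ⇒ r4c3=1.
Step 3. [r4c1∈{2}] only 2 remains possible at r4c1, so r4c1=2.
Step 4. [r1c3∈{3}] nothing but 3 survives at r1c3, so r1c3=3.
Step 5. [r3c2∈{3}] r3c2 is down to just 3. So r3c2=3.
Step 6. [r3c3∈{4}] r3c3 is down to just 4 ⇒ r3c3=4.
Step 7. [r3c4∈{2}] r3c4's peers cover all but 2. So r3c4=2.
Step 8. [r2c2∈{1}] r2c2 has the single candidate 1, so r2c2=1.

Answer: 4 2 3 1 / 3 1 2 4 / 1 3 4 2 / 2 4 1 3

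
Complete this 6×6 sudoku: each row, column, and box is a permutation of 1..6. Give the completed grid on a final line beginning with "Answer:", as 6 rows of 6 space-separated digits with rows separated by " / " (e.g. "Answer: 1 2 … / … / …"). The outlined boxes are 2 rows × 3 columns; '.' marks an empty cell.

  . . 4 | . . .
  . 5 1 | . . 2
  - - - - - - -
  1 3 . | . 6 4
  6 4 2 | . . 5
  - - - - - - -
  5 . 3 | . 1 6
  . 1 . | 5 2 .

Step 1. [r2c1∈{3}] only 3 remains possible at r2c1 ⇒ r2c1=3.
Step 2. [r1c6∈{1,3}] col 6 places 1 nowhere but r1c6. So r1c6=1.
Step 3. [r4c5∈{3}] only 3 remains possible at r4c5, so r4c5=3.
Step 4. [r2c4∈{4,6}] in row 2, 6 fits only at r2c4 ⇒ r2c4=6.
Step 5. [r1c2∈{2,6}] r1c2 is the only open cell in row 1 admitting 6 ⇒ r1c2=6.
Step 6. [r6c6∈{3}] r6c6's peers cover all but 3 ⇒ r6c6=3.
Step 7. [r5c4∈{4}] r5c4's peers cover all but 4. So r5c4=4.
Step 8. [r5c2∈{2}] only 2 remains possible at r5c2, so r5c2=2.
Step 9. [r2c5∈{4}] only 4 remains possible at r2c5, so r2c5=4.
Step 10. [r6c3∈{6}] r6c3 has the single candidate 6. So r6c3=6.
Step 11. [r4c4∈{1}] nothing but 1 survives at r4c4. So r4c4=1.
Step 12. [r6c1∈{4}] only 4 remains possible at r6c1 ⇒ r6c1=4.
Step 13. [r3c4∈{2}] r3c4 is down to just 2 ⇒ r3c4=2.
Step 14. [r3c3∈{5}] nothing but 5 survives at r3c3 ⇒ r3c3=5.
Step 15. [r1c1∈{2}] r1c1's peers cover all but 2, so r1c1=2.
Step 16. [r1c5∈{5}] r1c5 is down to just 5, so r1c5=5.
Step 17. [r1c4∈{3}] only 3 remains possible at r1c4 ⇒ r1c4=3.

Answer: 2 6 4 3 5 1 / 3 5 1 6 4 2 / 1 3 5 2 6 4 / 6 4 2 1 3 5 / 5 2 3 4 1 6 / 4 1 6 5 2 3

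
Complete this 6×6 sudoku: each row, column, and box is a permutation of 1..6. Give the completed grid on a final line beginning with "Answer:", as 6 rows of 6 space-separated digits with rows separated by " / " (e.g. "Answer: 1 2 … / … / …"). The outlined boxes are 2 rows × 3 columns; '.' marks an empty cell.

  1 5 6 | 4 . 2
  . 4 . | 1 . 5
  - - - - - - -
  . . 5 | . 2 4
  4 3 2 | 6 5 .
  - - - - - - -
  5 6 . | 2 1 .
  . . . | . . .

Step 1. [r2c3∈{3}] nothing but 3 survives at r2c3, so r2c3=3.
Step 2. [r6c1∈{2,3}] r6c1 is the only open cell in col 1 admitting 3. So r6c1=3.
Step 3. [r6c5∈{4,6}] col 5 places 4 nowhere but r6c5 ⇒ r6c5=4.
Step 4. [r6c3∈{1}] r6c3 is down to just 1, so r6c3=1.
Step 5. [r6c4∈{5}] r6c4's peers cover all but 5 ⇒ r6c4=5.
Step 6. [r5c6∈{3}] only 3 remains possible at r5c6, so r5c6=3.
Step 7. [r4c6∈{1}] r4c6 has the single candidate 1. So r4c6=1.
Step 8. [r6c6∈{6}] r6c6 is down to just 6 ⇒ r6c6=6.
Step 9. [r5c3∈{4}] nothing but 4 survives at r5c3, so r5c3=4.
Step 10. [r6c2∈{2}] r6c2's peers cover all but 2, so r6c2=2.
Step 11. [r2c5∈{6}] r2c5 is down to just 6, so r2c5=6.
Step 12. [r1c5∈{3}] r1c5 has the single candidate 3, so r1c5=3.
Step 13. [r3c2∈{1}] r3c2's peers cover all but 1 ⇒ r3c2=1.
Step 14. [r2c1∈{2}] r2c1 has the single candidate 2 ⇒ r2c1=2.
Step 15. [r3c1∈{6}] r3c1's peers cover all but 6 ⇒ r3c1=6.
Step 16. [r3c4∈{3}] nothing but 3 survives at r3c4 ⇒ r3c4=3.

Answer: 1 5 6 4 3 2 / 2 4 3 1 6 5 / 6 1 5 3 2 4 / 4 3 2 6 5 1 / 5 6 4 2 1 3 / 3 2 1 5 4 6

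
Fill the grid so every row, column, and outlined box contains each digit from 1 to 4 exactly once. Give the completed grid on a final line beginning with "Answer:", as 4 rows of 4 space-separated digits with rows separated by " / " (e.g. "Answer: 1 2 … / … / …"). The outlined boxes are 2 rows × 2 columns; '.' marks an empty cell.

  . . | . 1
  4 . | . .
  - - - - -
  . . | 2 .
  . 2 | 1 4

Step 1. [r1c2∈{3}] nothing but 3 survives at r1c2 ⇒ r1c2=3.
Step 2. [r3c1∈{1,3}] r3c1 is the only open cell in col 1 admitting 1 ⇒ r3c1=1.
Step 3. [r2c3∈{3}] r2c3's peers cover all but 3 ⇒ r2c3=3.
Step 4. [r2c2∈{1}] r2c2's peers cover all but 1, so r2c2=1.
Step 5. [r4c1∈{3}] only 3 remains possible at r4c1, so r4c1=3.
Step 6. [r2c4∈{2}] r2c4 is down to just 2, so r2c4=2.
Step 7. [r3c4∈{3}] only 3 remains possible at r3c4, so r3c4=3.
Step 8. [r3c2∈{4}] r3c2's peers cover all but 4. So r3c2=4.
Step 9. [r1c1∈{2}] nothing but 2 survives at r1c1. So r1c1=2.
Step 10. [r1c3∈{4}] nothing but 4 survives at r1c3. So r1c3=4.

Answer: 2 3 4 1 / 4 1 3 2 / 1 4 2 3 / 3 2 1 4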